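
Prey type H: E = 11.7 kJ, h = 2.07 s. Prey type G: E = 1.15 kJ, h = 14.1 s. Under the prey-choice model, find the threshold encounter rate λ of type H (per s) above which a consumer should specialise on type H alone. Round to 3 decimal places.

0.007 per s

At the threshold, the rate on type H alone equals the profitability of type G: λ·11.7/(1 + λ·2.07) = 1.15/14.1 = 0.08156.
Rearranging, λ(11.7 − 0.08156×2.07) = 0.08156, so λ = 0.08156/11.53 = 0.007073 per s.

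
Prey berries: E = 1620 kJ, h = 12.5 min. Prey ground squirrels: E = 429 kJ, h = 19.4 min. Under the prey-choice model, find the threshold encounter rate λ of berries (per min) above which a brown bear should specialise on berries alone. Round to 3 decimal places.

0.016 per min

Drop ground squirrels once their profitability E₂/h₂ falls below the rate achievable on berries alone: E₂/h₂ = λE₁/(1 + λh₁).
Solve for λ: λE₁h₂ = E₂(1 + λh₁) → λ(E₁h₂ − E₂h₁) = E₂ → λ = E₂/(E₁h₂ − E₂h₁).
λ = 429/(1620×19.4 − 429×12.5) = 429/2.607e+04 = 0.01646 per min.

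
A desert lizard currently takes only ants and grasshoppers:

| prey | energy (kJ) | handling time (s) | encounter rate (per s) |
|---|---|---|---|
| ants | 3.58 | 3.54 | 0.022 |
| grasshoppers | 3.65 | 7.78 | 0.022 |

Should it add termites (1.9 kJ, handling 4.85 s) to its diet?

On ants and grasshoppers alone, R = ΣλE/(1+Σλh) = 0.1591/1.249 = 0.1273 kJ/s.
termites: E/h = 1.9/4.85 = 0.3918 kJ/s.
Since 0.3918 > R, including termites increases the long-run rate.

Yes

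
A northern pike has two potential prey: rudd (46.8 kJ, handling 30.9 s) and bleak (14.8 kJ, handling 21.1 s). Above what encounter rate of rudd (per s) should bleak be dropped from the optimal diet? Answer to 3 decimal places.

0.028 per s

The zero-one rule: include bleak iff E₂/h₂ > λE₁/(1+λh₁). Equality gives the switch point.
λE₁h₂ = E₂ + λE₂h₁ ⇒ λ = E₂/(E₁h₂ − E₂h₁) = 14.8/(987.5 − 457.3) = 0.02792 per s.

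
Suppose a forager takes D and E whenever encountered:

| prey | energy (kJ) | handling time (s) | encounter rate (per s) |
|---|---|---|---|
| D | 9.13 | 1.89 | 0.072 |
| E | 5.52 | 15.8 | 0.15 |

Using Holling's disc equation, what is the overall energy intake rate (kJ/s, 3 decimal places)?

0.424 kJ/s

R = Σλ_iE_i / (1 + Σλ_ih_i)
Numerator: 0.072×9.13 + 0.15×5.52 = 1.485
Denominator: 1 + 0.072×1.89 + 0.15×15.8 = 3.506
R = 1.485/3.506 = 0.4237 kJ/s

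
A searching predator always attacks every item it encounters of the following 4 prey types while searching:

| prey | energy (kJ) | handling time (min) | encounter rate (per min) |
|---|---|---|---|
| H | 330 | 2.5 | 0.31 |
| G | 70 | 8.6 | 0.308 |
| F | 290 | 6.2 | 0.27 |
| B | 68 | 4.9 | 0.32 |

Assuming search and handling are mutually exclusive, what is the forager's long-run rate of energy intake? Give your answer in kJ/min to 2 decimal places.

29.21 kJ/min

R = (0.31×330 + 0.308×70 + 0.27×290 + 0.32×68) / (1 + 0.31×2.5 + 0.308×8.6 + 0.27×6.2 + 0.32×4.9) = 223.9/7.666 = 29.21 kJ/min.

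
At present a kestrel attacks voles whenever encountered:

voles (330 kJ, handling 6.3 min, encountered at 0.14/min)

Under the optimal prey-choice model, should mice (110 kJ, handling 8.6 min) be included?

No

On voles alone, R = ΣλE/(1+Σλh) = 46.2/1.882 = 24.55 kJ/min.
mice: E/h = 110/8.6 = 12.79 kJ/min.
Since 12.79 < R, time spent handling mice is better spent searching.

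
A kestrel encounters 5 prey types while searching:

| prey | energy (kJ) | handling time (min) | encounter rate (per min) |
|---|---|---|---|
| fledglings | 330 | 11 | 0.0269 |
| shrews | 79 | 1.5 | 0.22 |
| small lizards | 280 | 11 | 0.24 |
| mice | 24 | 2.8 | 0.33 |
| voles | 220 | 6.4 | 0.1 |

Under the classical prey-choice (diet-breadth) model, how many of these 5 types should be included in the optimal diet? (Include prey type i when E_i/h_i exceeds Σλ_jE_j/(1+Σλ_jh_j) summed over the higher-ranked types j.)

Profitabilities (E/h, kJ/min): shrews 52.7, voles 34.4, fledglings 30, small lizards 25.5, mice 8.57. Add prey in this order while the next type's profitability exceeds the intake rate on those already taken.
Rate on top 1: 13.07. voles: 34.4 > 13.07 → include.
Rate on top 2: 19.99. fledglings: 30 > 19.99 → include.
Rate on top 3: 21.3. small lizards: 25.5 > 21.3 → include.
Rate on top 4: 23.53. mice: 8.57 < 23.53 → exclude; stop.
Optimal diet: shrews, voles, fledglings, small lizards — 4 of 5 types.

4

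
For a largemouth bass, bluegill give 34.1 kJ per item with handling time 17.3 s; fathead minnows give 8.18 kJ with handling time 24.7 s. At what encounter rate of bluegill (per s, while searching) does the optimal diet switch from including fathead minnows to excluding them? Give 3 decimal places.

Drop fathead minnows once their profitability E₂/h₂ falls below the rate achievable on bluegill alone: E₂/h₂ = λE₁/(1 + λh₁).
Solve for λ: λE₁h₂ = E₂(1 + λh₁) → λ(E₁h₂ − E₂h₁) = E₂ → λ = E₂/(E₁h₂ − E₂h₁).
λ = 8.18/(34.1×24.7 − 8.18×17.3) = 8.18/700.8 = 0.01167 per s.

0.012 per s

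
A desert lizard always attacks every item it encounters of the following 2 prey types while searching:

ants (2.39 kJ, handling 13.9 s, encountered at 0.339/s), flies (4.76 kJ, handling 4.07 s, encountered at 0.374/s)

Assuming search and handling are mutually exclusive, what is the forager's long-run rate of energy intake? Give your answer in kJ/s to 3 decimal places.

Energy encountered per unit search time: 0.339×2.39 + 0.374×4.76 = 2.59 kJ/s.
Handling time per unit search time: 0.339×13.9 + 0.374×4.07 = 6.234.
Rate = 2.59/(1 + 6.234) = 0.3581 kJ/s.

0.358 kJ/s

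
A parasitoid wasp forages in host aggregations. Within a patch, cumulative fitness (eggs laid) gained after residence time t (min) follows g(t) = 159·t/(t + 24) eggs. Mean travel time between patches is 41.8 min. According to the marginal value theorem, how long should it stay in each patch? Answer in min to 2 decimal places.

31.67 min

Maximise g(t)/(T+t): set derivative to zero → g'(t)(T+t) = g(t).
g'(t) = 159·24/(t + 24)². Setting 159·24/(t+24)² = 159t/[(t+24)(41.8+t)] gives 24(41.8+t) = t(t+24), so t² = 24×41.8 = 1003.
t* = √1003 = 31.67 min.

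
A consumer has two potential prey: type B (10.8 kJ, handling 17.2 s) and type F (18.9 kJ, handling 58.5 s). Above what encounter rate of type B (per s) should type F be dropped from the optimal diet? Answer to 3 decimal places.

0.062 per s

The zero-one rule: include type F iff E₂/h₂ > λE₁/(1+λh₁). Equality gives the switch point.
λE₁h₂ = E₂ + λE₂h₁ ⇒ λ = E₂/(E₁h₂ − E₂h₁) = 18.9/(631.8 − 325.1) = 0.06162 per s.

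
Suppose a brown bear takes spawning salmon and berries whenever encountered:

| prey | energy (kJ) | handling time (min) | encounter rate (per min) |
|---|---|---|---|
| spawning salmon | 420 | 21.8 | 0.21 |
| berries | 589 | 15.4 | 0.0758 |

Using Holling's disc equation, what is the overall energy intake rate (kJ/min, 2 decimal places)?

R = Σλ_iE_i / (1 + Σλ_ih_i)
Numerator: 0.21×420 + 0.0758×589 = 132.8
Denominator: 1 + 0.21×21.8 + 0.0758×15.4 = 6.745
R = 132.8/6.745 = 19.69 kJ/min

19.69 kJ/min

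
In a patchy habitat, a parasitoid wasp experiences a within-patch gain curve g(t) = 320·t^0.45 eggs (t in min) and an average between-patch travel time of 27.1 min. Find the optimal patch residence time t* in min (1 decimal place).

22.2 min

Maximise g(t)/(T+t): set derivative to zero → g'(t)(T+t) = g(t).
g'(t) = 0.45·320·t^-0.55. Setting 0.45·320·t^-0.55 = 320·t^0.45/(27.1+t) gives 0.45(27.1+t) = t, so 0.55·t = 0.45×27.1.
t* = 0.45×27.1/0.55 = 22.17 min.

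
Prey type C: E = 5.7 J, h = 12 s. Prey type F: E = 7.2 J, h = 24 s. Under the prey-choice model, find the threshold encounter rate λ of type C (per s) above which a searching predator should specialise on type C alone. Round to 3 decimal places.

0.143 per s

Drop type F once their profitability E₂/h₂ falls below the rate achievable on type C alone: E₂/h₂ = λE₁/(1 + λh₁).
Solve for λ: λE₁h₂ = E₂(1 + λh₁) → λ(E₁h₂ − E₂h₁) = E₂ → λ = E₂/(E₁h₂ − E₂h₁).
λ = 7.2/(5.7×24 − 7.2×12) = 7.2/50.4 = 0.1429 per s.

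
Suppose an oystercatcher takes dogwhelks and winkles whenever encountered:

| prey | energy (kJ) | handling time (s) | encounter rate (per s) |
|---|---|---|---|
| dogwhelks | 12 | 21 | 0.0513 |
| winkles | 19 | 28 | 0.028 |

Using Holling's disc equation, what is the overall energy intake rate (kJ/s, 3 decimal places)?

0.401 kJ/s

R = Σλ_iE_i / (1 + Σλ_ih_i)
Numerator: 0.0513×12 + 0.028×19 = 1.148
Denominator: 1 + 0.0513×21 + 0.028×28 = 2.861
R = 1.148/2.861 = 0.4011 kJ/s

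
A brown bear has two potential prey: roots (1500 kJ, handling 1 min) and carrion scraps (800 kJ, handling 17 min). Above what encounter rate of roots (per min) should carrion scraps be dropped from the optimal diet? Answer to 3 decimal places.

Drop carrion scraps once their profitability E₂/h₂ falls below the rate achievable on roots alone: E₂/h₂ = λE₁/(1 + λh₁).
Solve for λ: λE₁h₂ = E₂(1 + λh₁) → λ(E₁h₂ − E₂h₁) = E₂ → λ = E₂/(E₁h₂ − E₂h₁).
λ = 800/(1500×17 − 800×1) = 800/2.47e+04 = 0.03239 per min.

0.032 per min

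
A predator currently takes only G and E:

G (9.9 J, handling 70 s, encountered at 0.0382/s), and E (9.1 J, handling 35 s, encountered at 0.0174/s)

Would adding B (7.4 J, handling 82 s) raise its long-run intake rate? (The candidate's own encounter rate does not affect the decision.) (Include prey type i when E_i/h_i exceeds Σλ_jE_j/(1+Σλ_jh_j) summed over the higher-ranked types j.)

Current rate: (0.0382×9.9 + 0.0174×9.1)/(1 + 0.0382×70 + 0.0174×35) = 0.1253 J/s.
B: E/h = 7.4/82 = 0.09024 J/s.
Since 0.09024 < R, time spent handling B is better spent searching.

No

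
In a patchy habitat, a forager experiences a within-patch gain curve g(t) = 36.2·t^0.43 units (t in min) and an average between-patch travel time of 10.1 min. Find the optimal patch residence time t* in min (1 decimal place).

7.6 min

By the marginal value theorem, leave when the instantaneous gain rate g'(t) equals the habitat-wide average g(t)/(T + t).
g'(t) = 0.43·36.2·t^-0.57. Setting 0.43·36.2·t^-0.57 = 36.2·t^0.43/(10.1+t) gives 0.43(10.1+t) = t, so 0.57·t = 0.43×10.1.
t* = 0.43×10.1/0.57 = 7.619 min.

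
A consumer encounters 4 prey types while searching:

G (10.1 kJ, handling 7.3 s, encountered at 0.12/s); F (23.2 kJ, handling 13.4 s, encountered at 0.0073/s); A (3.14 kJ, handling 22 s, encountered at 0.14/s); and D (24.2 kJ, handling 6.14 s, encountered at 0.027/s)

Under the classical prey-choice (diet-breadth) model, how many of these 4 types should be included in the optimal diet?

3

E/h in descending order: D 3.94, F 1.73, G 1.38, A 0.143 kJ/s. The optimal diet is the largest prefix of this list for which every included type satisfies E_i/h_i > R on the types above it.
Rate on top 1: 0.5605. F: 1.73 > 0.5605 → include.
Rate on top 2: 0.6511. G: 1.38 > 0.6511 → include.
Rate on top 3: 0.951. A: 0.143 < 0.951 → exclude; stop.
Optimal diet: D, F, G — 3 of 4 types.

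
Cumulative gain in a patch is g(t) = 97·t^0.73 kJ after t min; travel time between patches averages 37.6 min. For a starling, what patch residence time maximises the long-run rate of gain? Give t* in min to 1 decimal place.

101.7 min

Maximise g(t)/(T+t): set derivative to zero → g'(t)(T+t) = g(t).
g'(t) = 0.73·97·t^-0.27. Setting 0.73·97·t^-0.27 = 97·t^0.73/(37.6+t) gives 0.73(37.6+t) = t, so 0.27·t = 0.73×37.6.
t* = 0.73×37.6/0.27 = 101.7 min.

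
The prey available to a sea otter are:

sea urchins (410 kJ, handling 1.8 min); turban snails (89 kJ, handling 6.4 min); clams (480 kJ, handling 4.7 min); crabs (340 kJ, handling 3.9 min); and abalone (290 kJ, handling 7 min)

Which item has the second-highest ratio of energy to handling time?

clams

Profitability E/h (kJ/min): sea urchins = 410/1.8 = 228, turban snails = 89/6.4 = 13.9, clams = 480/4.7 = 102, crabs = 340/3.9 = 87.2, abalone = 290/7 = 41.4.
Ranked: sea urchins > clams > crabs > abalone > turban snails.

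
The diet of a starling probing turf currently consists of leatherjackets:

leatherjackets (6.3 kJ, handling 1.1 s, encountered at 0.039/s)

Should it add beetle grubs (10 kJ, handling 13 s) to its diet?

Intake rate on the current diet: R = (0.039×6.3) / (1 + 0.039×1.1) = 0.2457/1.043 = 0.2356 kJ/s.
Profitability of beetle grubs: 10/13 = 0.7692 kJ/s.
Since 0.7692 > R, including beetle grubs increases the long-run rate.

Yes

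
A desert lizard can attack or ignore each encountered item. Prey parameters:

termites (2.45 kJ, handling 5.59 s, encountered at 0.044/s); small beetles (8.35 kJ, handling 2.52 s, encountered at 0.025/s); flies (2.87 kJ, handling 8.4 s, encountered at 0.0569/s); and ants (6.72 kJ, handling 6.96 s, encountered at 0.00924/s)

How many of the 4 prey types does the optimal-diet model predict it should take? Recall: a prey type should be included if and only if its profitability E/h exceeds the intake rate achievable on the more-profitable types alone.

4

Profitabilities (E/h, kJ/s): small beetles 3.31, ants 0.966, termites 0.438, flies 0.342. Add prey in this order while the next type's profitability exceeds the intake rate on those already taken.
Rate on top 1: 0.1964. ants: 0.966 > 0.1964 → include.
Rate on top 2: 0.2403. termites: 0.438 > 0.2403 → include.
Rate on top 3: 0.2757. flies: 0.342 > 0.2757 → include.
Optimal diet: small beetles, ants, termites, flies — 4 of 4 types.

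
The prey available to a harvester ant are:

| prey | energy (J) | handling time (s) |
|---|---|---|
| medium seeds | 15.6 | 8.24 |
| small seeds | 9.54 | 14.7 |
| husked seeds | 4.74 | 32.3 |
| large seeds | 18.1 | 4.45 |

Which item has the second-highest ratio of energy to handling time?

medium seeds

Profitability E/h (J/s): medium seeds = 15.6/8.24 = 1.89, small seeds = 9.54/14.7 = 0.649, husked seeds = 4.74/32.3 = 0.147, large seeds = 18.1/4.45 = 4.07.
Ranked: large seeds > medium seeds > small seeds > husked seeds.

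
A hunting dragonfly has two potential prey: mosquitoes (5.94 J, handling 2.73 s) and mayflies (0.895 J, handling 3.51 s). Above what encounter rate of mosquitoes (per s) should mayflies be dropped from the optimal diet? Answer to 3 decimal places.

0.049 per s

At the threshold, the rate on mosquitoes alone equals the profitability of mayflies: λ·5.94/(1 + λ·2.73) = 0.895/3.51 = 0.255.
Rearranging, λ(5.94 − 0.255×2.73) = 0.255, so λ = 0.255/5.244 = 0.04863 per s.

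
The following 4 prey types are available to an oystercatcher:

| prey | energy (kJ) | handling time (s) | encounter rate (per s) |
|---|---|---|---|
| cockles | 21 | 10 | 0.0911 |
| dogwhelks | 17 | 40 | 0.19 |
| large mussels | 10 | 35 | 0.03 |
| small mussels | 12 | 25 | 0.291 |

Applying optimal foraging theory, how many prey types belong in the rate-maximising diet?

1

Profitabilities (E/h, kJ/s): cockles 2.1, small mussels 0.48, dogwhelks 0.425, large mussels 0.286. Add prey in this order while the next type's profitability exceeds the intake rate on those already taken.
Rate on top 1: 1.001. small mussels: 0.48 < 1.001 → exclude; stop.
Optimal diet: cockles — 1 of 4 types.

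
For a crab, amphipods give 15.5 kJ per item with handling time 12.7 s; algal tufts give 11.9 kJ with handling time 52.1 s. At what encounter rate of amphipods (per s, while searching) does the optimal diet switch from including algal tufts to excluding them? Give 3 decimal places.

0.018 per s

At the threshold, the rate on amphipods alone equals the profitability of algal tufts: λ·15.5/(1 + λ·12.7) = 11.9/52.1 = 0.2284.
Rearranging, λ(15.5 − 0.2284×12.7) = 0.2284, so λ = 0.2284/12.6 = 0.01813 per s.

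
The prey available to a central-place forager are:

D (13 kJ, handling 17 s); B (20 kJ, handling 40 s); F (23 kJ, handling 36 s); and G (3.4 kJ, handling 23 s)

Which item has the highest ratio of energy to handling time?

Profitability E/h (kJ/s): D = 13/17 = 0.765, B = 20/40 = 0.5, F = 23/36 = 0.639, G = 3.4/23 = 0.148.
Ranked: D > F > B > G.

D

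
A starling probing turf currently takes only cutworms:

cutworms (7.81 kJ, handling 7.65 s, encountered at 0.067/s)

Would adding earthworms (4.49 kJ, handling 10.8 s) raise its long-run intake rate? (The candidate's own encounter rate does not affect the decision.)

Current rate: (0.067×7.81)/(1 + 0.067×7.65) = 0.346 kJ/s.
earthworms: E/h = 4.49/10.8 = 0.4157 kJ/s.
Since 0.4157 > R, including earthworms increases the long-run rate.

Yes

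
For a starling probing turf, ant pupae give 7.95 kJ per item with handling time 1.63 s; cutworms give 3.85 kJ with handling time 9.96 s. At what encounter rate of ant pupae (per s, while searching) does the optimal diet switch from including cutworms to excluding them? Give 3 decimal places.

0.053 per s

Drop cutworms once their profitability E₂/h₂ falls below the rate achievable on ant pupae alone: E₂/h₂ = λE₁/(1 + λh₁).
Solve for λ: λE₁h₂ = E₂(1 + λh₁) → λ(E₁h₂ − E₂h₁) = E₂ → λ = E₂/(E₁h₂ − E₂h₁).
λ = 3.85/(7.95×9.96 − 3.85×1.63) = 3.85/72.91 = 0.05281 per s.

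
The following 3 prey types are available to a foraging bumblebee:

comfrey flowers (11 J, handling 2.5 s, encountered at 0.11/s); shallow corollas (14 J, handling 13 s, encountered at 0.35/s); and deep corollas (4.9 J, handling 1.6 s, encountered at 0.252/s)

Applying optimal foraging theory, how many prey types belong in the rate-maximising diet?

2

E/h in descending order: comfrey flowers 4.4, deep corollas 3.06, shallow corollas 1.08 J/s. The optimal diet is the largest prefix of this list for which every included type satisfies E_i/h_i > R on the types above it.
Rate on top 1: 0.949. deep corollas: 3.06 > 0.949 → include.
Rate on top 2: 1.457. shallow corollas: 1.08 < 1.457 → exclude; stop.
Optimal diet: comfrey flowers, deep corollas — 2 of 3 types.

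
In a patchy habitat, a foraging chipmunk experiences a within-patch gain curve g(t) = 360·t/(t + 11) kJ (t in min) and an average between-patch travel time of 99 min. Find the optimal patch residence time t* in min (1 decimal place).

Maximise g(t)/(T+t): set derivative to zero → g'(t)(T+t) = g(t).
g'(t) = 360·11/(t + 11)². Setting 360·11/(t+11)² = 360t/[(t+11)(99+t)] gives 11(99+t) = t(t+11), so t² = 11×99 = 1089.
t* = √1089 = 33 min.

33.0 min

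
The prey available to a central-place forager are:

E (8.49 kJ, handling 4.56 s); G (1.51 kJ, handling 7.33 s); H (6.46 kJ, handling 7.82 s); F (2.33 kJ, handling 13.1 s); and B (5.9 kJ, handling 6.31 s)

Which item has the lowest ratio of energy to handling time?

F

In descending order of E/h:
E: 8.49/4.56 = 1.86 kJ/s
B: 5.9/6.31 = 0.935 kJ/s
H: 6.46/7.82 = 0.826 kJ/s
G: 1.51/7.33 = 0.206 kJ/s
F: 2.33/13.1 = 0.178 kJ/s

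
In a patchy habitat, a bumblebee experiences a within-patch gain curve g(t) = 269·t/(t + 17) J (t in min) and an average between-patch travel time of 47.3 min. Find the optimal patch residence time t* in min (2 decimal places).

28.36 min

Maximise g(t)/(T+t): set derivative to zero → g'(t)(T+t) = g(t).
g'(t) = 269·17/(t + 17)². Setting 269·17/(t+17)² = 269t/[(t+17)(47.3+t)] gives 17(47.3+t) = t(t+17), so t² = 17×47.3 = 804.1.
t* = √804.1 = 28.36 min.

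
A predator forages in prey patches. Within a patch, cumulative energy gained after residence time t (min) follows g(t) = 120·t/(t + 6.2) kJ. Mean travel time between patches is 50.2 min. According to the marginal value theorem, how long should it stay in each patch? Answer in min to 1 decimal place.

Optimal t* satisfies g'(t*) = g(t*)/(T + t*).
g'(t) = 120·6.2/(t + 6.2)². Setting 120·6.2/(t+6.2)² = 120t/[(t+6.2)(50.2+t)] gives 6.2(50.2+t) = t(t+6.2), so t² = 6.2×50.2 = 311.2.
t* = √311.2 = 17.64 min.

17.6 min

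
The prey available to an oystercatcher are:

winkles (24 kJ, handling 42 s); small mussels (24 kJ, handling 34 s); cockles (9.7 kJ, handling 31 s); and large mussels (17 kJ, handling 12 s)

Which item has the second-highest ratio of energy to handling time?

In descending order of E/h:
large mussels: 17/12 = 1.42 kJ/s
small mussels: 24/34 = 0.706 kJ/s
winkles: 24/42 = 0.571 kJ/s
cockles: 9.7/31 = 0.313 kJ/s

small mussels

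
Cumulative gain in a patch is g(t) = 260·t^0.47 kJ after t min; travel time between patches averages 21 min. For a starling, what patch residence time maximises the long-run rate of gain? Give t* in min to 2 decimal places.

Maximise g(t)/(T+t): set derivative to zero → g'(t)(T+t) = g(t).
g'(t) = 0.47·260·t^-0.53. Setting 0.47·260·t^-0.53 = 260·t^0.47/(21+t) gives 0.47(21+t) = t, so 0.53·t = 0.47×21.
t* = 0.47×21/0.53 = 18.62 min.

18.62 min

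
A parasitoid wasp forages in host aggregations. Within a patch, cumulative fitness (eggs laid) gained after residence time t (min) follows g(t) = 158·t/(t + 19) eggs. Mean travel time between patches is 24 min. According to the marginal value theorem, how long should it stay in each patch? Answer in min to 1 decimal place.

21.4 min

By the marginal value theorem, leave when the instantaneous gain rate g'(t) equals the habitat-wide average g(t)/(T + t).
g'(t) = 158·19/(t + 19)². Setting 158·19/(t+19)² = 158t/[(t+19)(24+t)] gives 19(24+t) = t(t+19), so t² = 19×24 = 456.
t* = √456 = 21.35 min.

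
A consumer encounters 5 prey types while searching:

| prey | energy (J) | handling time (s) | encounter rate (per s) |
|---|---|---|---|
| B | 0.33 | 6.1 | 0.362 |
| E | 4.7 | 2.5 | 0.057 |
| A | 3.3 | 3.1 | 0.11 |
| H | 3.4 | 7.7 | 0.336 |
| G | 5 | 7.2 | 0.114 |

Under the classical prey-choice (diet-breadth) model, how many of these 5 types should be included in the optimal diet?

E/h in descending order: E 1.88, A 1.06, G 0.694, H 0.442, B 0.0541 J/s. The optimal diet is the largest prefix of this list for which every included type satisfies E_i/h_i > R on the types above it.
Rate on top 1: 0.2345. A: 1.06 > 0.2345 → include.
Rate on top 2: 0.4253. G: 0.694 > 0.4253 → include.
Rate on top 3: 0.5212. H: 0.442 < 0.5212 → exclude; stop.
Optimal diet: E, A, G — 3 of 5 types.

3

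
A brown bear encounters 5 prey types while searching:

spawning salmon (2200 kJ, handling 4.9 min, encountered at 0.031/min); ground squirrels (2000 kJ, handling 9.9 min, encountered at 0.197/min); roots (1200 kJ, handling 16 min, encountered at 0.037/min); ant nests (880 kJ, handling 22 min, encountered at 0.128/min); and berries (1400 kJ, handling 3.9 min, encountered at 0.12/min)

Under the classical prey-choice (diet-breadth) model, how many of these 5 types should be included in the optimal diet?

E/h in descending order: spawning salmon 449, berries 359, ground squirrels 202, roots 75, ant nests 40 kJ/min. The optimal diet is the largest prefix of this list for which every included type satisfies E_i/h_i > R on the types above it.
Rate on top 1: 59.21. berries: 359 > 59.21 → include.
Rate on top 2: 145.8. ground squirrels: 202 > 145.8 → include.
Rate on top 3: 176.5. roots: 75 < 176.5 → exclude; stop.
Optimal diet: spawning salmon, berries, ground squirrels — 3 of 5 types.

3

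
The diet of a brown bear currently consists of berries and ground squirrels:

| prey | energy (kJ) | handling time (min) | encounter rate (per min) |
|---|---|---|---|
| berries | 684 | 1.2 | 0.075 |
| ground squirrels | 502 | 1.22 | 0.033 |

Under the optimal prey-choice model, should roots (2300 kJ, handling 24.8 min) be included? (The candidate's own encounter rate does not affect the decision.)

Yes

Intake rate on the current diet: R = (0.075×684 + 0.033×502) / (1 + 0.075×1.2 + 0.033×1.22) = 67.87/1.13 = 60.04 kJ/min.
roots: E/h = 2300/24.8 = 92.74 kJ/min.
Since 92.74 > R, including roots increases the long-run rate.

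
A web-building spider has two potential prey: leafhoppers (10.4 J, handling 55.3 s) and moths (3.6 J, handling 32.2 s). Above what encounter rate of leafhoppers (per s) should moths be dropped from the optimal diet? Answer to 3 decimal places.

Drop moths once their profitability E₂/h₂ falls below the rate achievable on leafhoppers alone: E₂/h₂ = λE₁/(1 + λh₁).
Solve for λ: λE₁h₂ = E₂(1 + λh₁) → λ(E₁h₂ − E₂h₁) = E₂ → λ = E₂/(E₁h₂ − E₂h₁).
λ = 3.6/(10.4×32.2 − 3.6×55.3) = 3.6/135.8 = 0.02651 per s.

0.027 per s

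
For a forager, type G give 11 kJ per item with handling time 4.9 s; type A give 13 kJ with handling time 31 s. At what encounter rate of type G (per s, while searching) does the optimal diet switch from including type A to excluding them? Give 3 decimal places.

0.047 per s

At the threshold, the rate on type G alone equals the profitability of type A: λ·11/(1 + λ·4.9) = 13/31 = 0.4194.
Rearranging, λ(11 − 0.4194×4.9) = 0.4194, so λ = 0.4194/8.945 = 0.04688 per s.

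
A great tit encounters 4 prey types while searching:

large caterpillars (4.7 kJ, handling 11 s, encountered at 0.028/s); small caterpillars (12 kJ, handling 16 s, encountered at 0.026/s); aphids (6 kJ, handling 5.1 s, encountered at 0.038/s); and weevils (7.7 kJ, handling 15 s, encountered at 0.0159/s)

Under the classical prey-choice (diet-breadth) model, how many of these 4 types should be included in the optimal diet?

4

Profitabilities (E/h, kJ/s): aphids 1.18, small caterpillars 0.75, weevils 0.513, large caterpillars 0.427. Add prey in this order while the next type's profitability exceeds the intake rate on those already taken.
Rate on top 1: 0.191. small caterpillars: 0.75 > 0.191 → include.
Rate on top 2: 0.3354. weevils: 0.513 > 0.3354 → include.
Rate on top 3: 0.3584. large caterpillars: 0.427 > 0.3584 → include.
Optimal diet: aphids, small caterpillars, weevils, large caterpillars — 4 of 4 types.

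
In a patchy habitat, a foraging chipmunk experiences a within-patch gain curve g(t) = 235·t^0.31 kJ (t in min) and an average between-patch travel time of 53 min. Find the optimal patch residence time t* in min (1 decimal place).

By the marginal value theorem, leave when the instantaneous gain rate g'(t) equals the habitat-wide average g(t)/(T + t).
g'(t) = 0.31·235·t^-0.69. Setting 0.31·235·t^-0.69 = 235·t^0.31/(53+t) gives 0.31(53+t) = t, so 0.69·t = 0.31×53.
t* = 0.31×53/0.69 = 23.81 min.

23.8 min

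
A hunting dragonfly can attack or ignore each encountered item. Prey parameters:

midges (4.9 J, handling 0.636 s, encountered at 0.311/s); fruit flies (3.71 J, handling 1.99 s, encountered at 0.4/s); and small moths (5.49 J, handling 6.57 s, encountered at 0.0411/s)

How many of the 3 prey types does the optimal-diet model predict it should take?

2

Rank by E/h (J/s): midges 7.7, fruit flies 1.86, small moths 0.836. Include each in turn until the next type's E/h falls below the running intake rate.
Rate on top 1: 1.272. fruit flies: 1.86 > 1.272 → include.
Rate on top 2: 1.509. small moths: 0.836 < 1.509 → exclude; stop.
Optimal diet: midges, fruit flies — 2 of 3 types.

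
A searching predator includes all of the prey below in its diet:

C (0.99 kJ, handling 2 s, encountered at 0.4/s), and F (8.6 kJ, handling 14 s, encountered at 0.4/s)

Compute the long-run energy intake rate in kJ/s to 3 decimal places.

R = Σλ_iE_i / (1 + Σλ_ih_i)
Numerator: 0.4×0.99 + 0.4×8.6 = 3.836
Denominator: 1 + 0.4×2 + 0.4×14 = 7.4
R = 3.836/7.4 = 0.5184 kJ/s

0.518 kJ/s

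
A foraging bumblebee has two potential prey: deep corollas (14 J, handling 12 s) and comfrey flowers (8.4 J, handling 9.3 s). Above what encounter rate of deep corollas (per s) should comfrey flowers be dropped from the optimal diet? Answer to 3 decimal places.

0.286 per s

Drop comfrey flowers once their profitability E₂/h₂ falls below the rate achievable on deep corollas alone: E₂/h₂ = λE₁/(1 + λh₁).
Solve for λ: λE₁h₂ = E₂(1 + λh₁) → λ(E₁h₂ − E₂h₁) = E₂ → λ = E₂/(E₁h₂ − E₂h₁).
λ = 8.4/(14×9.3 − 8.4×12) = 8.4/29.4 = 0.2857 per s.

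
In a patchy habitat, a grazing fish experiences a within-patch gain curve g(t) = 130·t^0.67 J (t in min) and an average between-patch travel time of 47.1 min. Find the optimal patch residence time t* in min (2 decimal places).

By the marginal value theorem, leave when the instantaneous gain rate g'(t) equals the habitat-wide average g(t)/(T + t).
g'(t) = 0.67·130·t^-0.33. Setting 0.67·130·t^-0.33 = 130·t^0.67/(47.1+t) gives 0.67(47.1+t) = t, so 0.33·t = 0.67×47.1.
t* = 0.67×47.1/0.33 = 95.63 min.

95.63 min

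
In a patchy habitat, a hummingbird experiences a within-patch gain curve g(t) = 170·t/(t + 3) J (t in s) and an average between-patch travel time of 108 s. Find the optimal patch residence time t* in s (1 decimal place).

18.0 s

Optimal t* satisfies g'(t*) = g(t*)/(T + t*).
g'(t) = 170·3/(t + 3)². Setting 170·3/(t+3)² = 170t/[(t+3)(108+t)] gives 3(108+t) = t(t+3), so t² = 3×108 = 324.
t* = √324 = 18 s.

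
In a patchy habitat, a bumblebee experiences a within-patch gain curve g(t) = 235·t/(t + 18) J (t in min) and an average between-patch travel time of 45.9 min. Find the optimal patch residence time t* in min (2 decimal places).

Optimal t* satisfies g'(t*) = g(t*)/(T + t*).
g'(t) = 235·18/(t + 18)². Setting 235·18/(t+18)² = 235t/[(t+18)(45.9+t)] gives 18(45.9+t) = t(t+18), so t² = 18×45.9 = 826.2.
t* = √826.2 = 28.74 min.

28.74 min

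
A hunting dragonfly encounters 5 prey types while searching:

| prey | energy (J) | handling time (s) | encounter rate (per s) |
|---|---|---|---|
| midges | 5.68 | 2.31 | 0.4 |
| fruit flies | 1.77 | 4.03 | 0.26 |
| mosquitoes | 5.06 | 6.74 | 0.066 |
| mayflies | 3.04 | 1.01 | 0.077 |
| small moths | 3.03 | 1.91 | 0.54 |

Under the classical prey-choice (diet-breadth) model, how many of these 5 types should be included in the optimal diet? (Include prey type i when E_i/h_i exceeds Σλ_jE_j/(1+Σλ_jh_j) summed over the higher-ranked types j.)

3

Profitabilities (E/h, J/s): mayflies 3.01, midges 2.46, small moths 1.59, mosquitoes 0.751, fruit flies 0.439. Add prey in this order while the next type's profitability exceeds the intake rate on those already taken.
Rate on top 1: 0.2172. midges: 2.46 > 0.2172 → include.
Rate on top 2: 1.252. small moths: 1.59 > 1.252 → include.
Rate on top 3: 1.366. mosquitoes: 0.751 < 1.366 → exclude; stop.
Optimal diet: mayflies, midges, small moths — 3 of 5 types.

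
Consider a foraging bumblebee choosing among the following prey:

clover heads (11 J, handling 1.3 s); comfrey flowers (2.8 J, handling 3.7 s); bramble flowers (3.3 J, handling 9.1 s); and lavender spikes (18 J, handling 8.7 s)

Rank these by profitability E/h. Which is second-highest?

lavender spikes

In descending order of E/h:
clover heads: 11/1.3 = 8.46 J/s
lavender spikes: 18/8.7 = 2.07 J/s
comfrey flowers: 2.8/3.7 = 0.757 J/s
bramble flowers: 3.3/9.1 = 0.363 J/s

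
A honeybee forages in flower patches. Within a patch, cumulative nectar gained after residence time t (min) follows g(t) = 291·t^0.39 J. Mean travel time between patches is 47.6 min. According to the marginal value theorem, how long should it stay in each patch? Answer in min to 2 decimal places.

Optimal t* satisfies g'(t*) = g(t*)/(T + t*).
g'(t) = 0.39·291·t^-0.61. Setting 0.39·291·t^-0.61 = 291·t^0.39/(47.6+t) gives 0.39(47.6+t) = t, so 0.61·t = 0.39×47.6.
t* = 0.39×47.6/0.61 = 30.43 min.

30.43 min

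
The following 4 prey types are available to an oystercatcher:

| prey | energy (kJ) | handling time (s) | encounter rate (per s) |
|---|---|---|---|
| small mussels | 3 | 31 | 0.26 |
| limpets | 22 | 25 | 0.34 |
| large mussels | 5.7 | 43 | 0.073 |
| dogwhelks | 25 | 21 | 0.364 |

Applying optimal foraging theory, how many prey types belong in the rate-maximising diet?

Profitabilities (E/h, kJ/s): dogwhelks 1.19, limpets 0.88, large mussels 0.133, small mussels 0.0968. Add prey in this order while the next type's profitability exceeds the intake rate on those already taken.
Rate on top 1: 1.053. limpets: 0.88 < 1.053 → exclude; stop.
Optimal diet: dogwhelks — 1 of 4 types.

1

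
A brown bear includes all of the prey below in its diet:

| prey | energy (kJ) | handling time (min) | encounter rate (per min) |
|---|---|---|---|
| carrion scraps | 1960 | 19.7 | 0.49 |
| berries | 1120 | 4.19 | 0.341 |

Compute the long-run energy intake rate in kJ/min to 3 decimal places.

Energy encountered per unit search time: 0.49×1960 + 0.341×1120 = 1342 kJ/min.
Handling time per unit search time: 0.49×19.7 + 0.341×4.19 = 11.08.
Rate = 1342/(1 + 11.08) = 111.1 kJ/min.

111.103 kJ/min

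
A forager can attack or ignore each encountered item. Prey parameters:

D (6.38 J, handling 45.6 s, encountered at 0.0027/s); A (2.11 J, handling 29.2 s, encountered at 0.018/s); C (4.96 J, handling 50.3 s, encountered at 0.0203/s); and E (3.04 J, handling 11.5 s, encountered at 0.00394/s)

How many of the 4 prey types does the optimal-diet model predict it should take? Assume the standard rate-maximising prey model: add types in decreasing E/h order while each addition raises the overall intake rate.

E/h in descending order: E 0.264, D 0.14, C 0.0986, A 0.0723 J/s. The optimal diet is the largest prefix of this list for which every included type satisfies E_i/h_i > R on the types above it.
Rate on top 1: 0.01146. D: 0.14 > 0.01146 → include.
Rate on top 2: 0.02499. C: 0.0986 > 0.02499 → include.
Rate on top 3: 0.05932. A: 0.0723 > 0.05932 → include.
Optimal diet: E, D, C, A — 4 of 4 types.

4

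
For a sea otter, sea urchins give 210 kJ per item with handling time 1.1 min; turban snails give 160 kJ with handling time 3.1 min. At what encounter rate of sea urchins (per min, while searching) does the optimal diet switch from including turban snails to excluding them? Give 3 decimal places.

0.337 per min

Drop turban snails once their profitability E₂/h₂ falls below the rate achievable on sea urchins alone: E₂/h₂ = λE₁/(1 + λh₁).
Solve for λ: λE₁h₂ = E₂(1 + λh₁) → λ(E₁h₂ − E₂h₁) = E₂ → λ = E₂/(E₁h₂ − E₂h₁).
λ = 160/(210×3.1 − 160×1.1) = 160/475 = 0.3368 per min.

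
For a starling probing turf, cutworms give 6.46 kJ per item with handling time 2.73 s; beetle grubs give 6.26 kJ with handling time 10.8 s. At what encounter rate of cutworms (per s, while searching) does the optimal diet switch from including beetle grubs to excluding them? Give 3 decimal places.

At the threshold, the rate on cutworms alone equals the profitability of beetle grubs: λ·6.46/(1 + λ·2.73) = 6.26/10.8 = 0.5796.
Rearranging, λ(6.46 − 0.5796×2.73) = 0.5796, so λ = 0.5796/4.878 = 0.1188 per s.

0.119 per s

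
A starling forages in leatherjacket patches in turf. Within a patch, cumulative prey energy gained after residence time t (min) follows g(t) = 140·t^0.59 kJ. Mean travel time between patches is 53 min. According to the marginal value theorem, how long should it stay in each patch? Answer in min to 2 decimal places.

By the marginal value theorem, leave when the instantaneous gain rate g'(t) equals the habitat-wide average g(t)/(T + t).
g'(t) = 0.59·140·t^-0.41. Setting 0.59·140·t^-0.41 = 140·t^0.59/(53+t) gives 0.59(53+t) = t, so 0.41·t = 0.59×53.
t* = 0.59×53/0.41 = 76.27 min.

76.27 min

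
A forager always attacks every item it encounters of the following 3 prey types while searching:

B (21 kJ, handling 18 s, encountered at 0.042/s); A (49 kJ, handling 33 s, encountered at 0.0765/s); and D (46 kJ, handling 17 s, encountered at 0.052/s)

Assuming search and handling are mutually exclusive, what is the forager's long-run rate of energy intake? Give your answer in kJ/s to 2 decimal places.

R = (0.042×21 + 0.0765×49 + 0.052×46) / (1 + 0.042×18 + 0.0765×33 + 0.052×17) = 7.022/5.164 = 1.36 kJ/s.

1.36 kJ/s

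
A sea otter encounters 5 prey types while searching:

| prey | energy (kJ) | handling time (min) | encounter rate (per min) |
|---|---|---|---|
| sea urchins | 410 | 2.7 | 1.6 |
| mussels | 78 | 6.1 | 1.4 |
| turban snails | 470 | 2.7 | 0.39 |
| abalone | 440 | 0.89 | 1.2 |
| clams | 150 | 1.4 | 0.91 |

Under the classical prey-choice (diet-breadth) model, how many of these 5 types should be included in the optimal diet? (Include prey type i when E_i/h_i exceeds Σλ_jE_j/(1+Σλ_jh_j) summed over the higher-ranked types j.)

Profitabilities (E/h, kJ/min): abalone 494, turban snails 174, sea urchins 152, clams 107, mussels 12.8. Add prey in this order while the next type's profitability exceeds the intake rate on those already taken.
Rate on top 1: 255.3. turban snails: 174 < 255.3 → exclude; stop.
Optimal diet: abalone — 1 of 5 types.

1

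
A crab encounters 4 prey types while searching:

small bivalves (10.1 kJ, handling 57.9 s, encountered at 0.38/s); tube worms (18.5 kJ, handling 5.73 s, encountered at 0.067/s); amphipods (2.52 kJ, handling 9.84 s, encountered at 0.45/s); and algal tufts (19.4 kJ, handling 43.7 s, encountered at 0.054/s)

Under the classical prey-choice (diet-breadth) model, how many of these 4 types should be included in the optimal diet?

1

Profitabilities (E/h, kJ/s): tube worms 3.23, algal tufts 0.444, amphipods 0.256, small bivalves 0.174. Add prey in this order while the next type's profitability exceeds the intake rate on those already taken.
Rate on top 1: 0.8957. algal tufts: 0.444 < 0.8957 → exclude; stop.
Optimal diet: tube worms — 1 of 4 types.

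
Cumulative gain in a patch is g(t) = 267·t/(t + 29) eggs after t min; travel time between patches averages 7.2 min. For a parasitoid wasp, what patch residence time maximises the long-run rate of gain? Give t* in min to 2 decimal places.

By the marginal value theorem, leave when the instantaneous gain rate g'(t) equals the habitat-wide average g(t)/(T + t).
g'(t) = 267·29/(t + 29)². Setting 267·29/(t+29)² = 267t/[(t+29)(7.2+t)] gives 29(7.2+t) = t(t+29), so t² = 29×7.2 = 208.8.
t* = √208.8 = 14.45 min.

14.45 min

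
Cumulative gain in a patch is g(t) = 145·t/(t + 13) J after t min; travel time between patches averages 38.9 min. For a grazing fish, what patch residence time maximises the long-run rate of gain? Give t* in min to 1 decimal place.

22.5 min

Optimal t* satisfies g'(t*) = g(t*)/(T + t*).
g'(t) = 145·13/(t + 13)². Setting 145·13/(t+13)² = 145t/[(t+13)(38.9+t)] gives 13(38.9+t) = t(t+13), so t² = 13×38.9 = 505.7.
t* = √505.7 = 22.49 min.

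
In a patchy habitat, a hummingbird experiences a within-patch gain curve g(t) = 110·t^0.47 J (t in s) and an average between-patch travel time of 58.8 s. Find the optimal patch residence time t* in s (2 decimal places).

Maximise g(t)/(T+t): set derivative to zero → g'(t)(T+t) = g(t).
g'(t) = 0.47·110·t^-0.53. Setting 0.47·110·t^-0.53 = 110·t^0.47/(58.8+t) gives 0.47(58.8+t) = t, so 0.53·t = 0.47×58.8.
t* = 0.47×58.8/0.53 = 52.14 s.

52.14 s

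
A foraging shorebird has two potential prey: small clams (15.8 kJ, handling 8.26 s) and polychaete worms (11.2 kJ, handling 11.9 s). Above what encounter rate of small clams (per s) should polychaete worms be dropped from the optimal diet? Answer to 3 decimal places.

The zero-one rule: include polychaete worms iff E₂/h₂ > λE₁/(1+λh₁). Equality gives the switch point.
λE₁h₂ = E₂ + λE₂h₁ ⇒ λ = E₂/(E₁h₂ − E₂h₁) = 11.2/(188 − 92.51) = 0.1173 per s.

0.117 per s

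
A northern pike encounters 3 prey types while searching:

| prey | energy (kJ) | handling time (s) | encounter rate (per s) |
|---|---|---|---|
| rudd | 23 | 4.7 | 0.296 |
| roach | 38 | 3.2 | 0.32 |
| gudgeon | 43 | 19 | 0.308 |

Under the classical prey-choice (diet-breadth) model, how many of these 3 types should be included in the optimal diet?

1

E/h in descending order: roach 11.9, rudd 4.89, gudgeon 2.26 kJ/s. The optimal diet is the largest prefix of this list for which every included type satisfies E_i/h_i > R on the types above it.
Rate on top 1: 6.008. rudd: 4.89 < 6.008 → exclude; stop.
Optimal diet: roach — 1 of 3 types.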